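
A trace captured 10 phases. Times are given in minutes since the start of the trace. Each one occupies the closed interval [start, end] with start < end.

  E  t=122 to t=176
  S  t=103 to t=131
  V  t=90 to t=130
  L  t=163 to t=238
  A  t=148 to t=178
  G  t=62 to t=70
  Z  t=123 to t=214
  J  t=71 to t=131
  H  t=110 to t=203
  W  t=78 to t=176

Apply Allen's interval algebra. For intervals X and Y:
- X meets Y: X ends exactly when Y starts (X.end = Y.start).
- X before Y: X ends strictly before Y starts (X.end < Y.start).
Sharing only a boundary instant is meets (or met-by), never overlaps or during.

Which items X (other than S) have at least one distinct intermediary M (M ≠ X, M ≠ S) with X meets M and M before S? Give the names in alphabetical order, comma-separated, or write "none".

none

Target S = [t=103, t=131].
Intermediaries M with M before S: G.
Via G — items with X meets G: none.
Union: none.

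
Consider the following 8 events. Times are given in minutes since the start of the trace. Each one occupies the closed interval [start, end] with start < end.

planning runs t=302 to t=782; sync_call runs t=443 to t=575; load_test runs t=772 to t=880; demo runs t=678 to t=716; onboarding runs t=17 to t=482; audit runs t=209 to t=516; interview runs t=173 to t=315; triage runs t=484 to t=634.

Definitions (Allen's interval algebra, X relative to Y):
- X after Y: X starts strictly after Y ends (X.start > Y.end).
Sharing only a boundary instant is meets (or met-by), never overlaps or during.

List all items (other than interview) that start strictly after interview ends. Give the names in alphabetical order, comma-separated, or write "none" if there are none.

demo, load_test, sync_call, triage

Target interview = [t=173, t=315].
audit [t=209, t=516] → overlapped-by → no.
demo [t=678, t=716] → after → yes.
load_test [t=772, t=880] → after → yes.
onboarding [t=17, t=482] → contains → no.
planning [t=302, t=782] → overlapped-by → no.
sync_call [t=443, t=575] → after → yes.
triage [t=484, t=634] → after → yes.
Result: demo, load_test, sync_call, triage.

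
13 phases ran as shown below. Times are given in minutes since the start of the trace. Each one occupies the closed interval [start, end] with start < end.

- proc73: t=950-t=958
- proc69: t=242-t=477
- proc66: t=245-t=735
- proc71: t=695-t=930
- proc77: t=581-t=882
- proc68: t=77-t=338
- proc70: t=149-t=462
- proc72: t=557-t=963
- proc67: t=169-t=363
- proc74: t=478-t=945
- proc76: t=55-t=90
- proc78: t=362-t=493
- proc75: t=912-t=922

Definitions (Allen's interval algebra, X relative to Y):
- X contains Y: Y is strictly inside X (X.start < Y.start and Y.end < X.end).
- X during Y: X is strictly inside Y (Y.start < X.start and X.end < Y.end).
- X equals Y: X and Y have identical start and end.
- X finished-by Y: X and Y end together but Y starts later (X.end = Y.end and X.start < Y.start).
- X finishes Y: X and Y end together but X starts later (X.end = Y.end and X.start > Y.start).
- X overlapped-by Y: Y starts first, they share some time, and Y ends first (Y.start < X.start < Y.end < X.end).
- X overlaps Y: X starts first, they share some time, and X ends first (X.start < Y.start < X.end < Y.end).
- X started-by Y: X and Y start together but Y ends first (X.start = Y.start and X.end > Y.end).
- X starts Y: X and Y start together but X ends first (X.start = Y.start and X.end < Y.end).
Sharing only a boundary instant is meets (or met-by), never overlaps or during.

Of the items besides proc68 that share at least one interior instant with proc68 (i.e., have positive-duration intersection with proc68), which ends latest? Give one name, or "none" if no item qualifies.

Target proc68 = [t=77, t=338].
proc66 [t=245, t=735] → overlapped-by → candidate.
proc67 [t=169, t=363] → overlapped-by → candidate.
proc69 [t=242, t=477] → overlapped-by → candidate.
proc70 [t=149, t=462] → overlapped-by → candidate.
proc71 [t=695, t=930] → after → excluded.
proc72 [t=557, t=963] → after → excluded.
proc73 [t=950, t=958] → after → excluded.
proc74 [t=478, t=945] → after → excluded.
proc75 [t=912, t=922] → after → excluded.
proc76 [t=55, t=90] → overlaps → candidate.
proc77 [t=581, t=882] → after → excluded.
proc78 [t=362, t=493] → after → excluded.
Among candidates, latest end is t=735 → proc66.

proc66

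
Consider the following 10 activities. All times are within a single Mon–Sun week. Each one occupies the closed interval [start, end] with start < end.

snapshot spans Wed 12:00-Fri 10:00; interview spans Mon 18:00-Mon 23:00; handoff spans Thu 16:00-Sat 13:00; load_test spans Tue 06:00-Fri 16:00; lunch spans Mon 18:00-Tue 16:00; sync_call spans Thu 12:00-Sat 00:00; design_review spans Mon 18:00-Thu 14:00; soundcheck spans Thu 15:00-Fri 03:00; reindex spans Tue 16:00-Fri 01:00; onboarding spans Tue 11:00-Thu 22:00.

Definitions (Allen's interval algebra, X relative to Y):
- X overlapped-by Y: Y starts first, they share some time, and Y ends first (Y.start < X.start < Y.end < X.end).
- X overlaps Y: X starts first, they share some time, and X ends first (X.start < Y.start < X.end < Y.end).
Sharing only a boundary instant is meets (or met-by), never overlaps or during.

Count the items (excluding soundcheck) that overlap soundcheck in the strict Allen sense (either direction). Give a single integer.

Target soundcheck = [Thu 15:00, Fri 03:00].
design_review [Mon 18:00, Thu 14:00] → before → no.
handoff [Thu 16:00, Sat 13:00] → overlapped-by → counts.
interview [Mon 18:00, Mon 23:00] → before → no.
load_test [Tue 06:00, Fri 16:00] → contains → no.
lunch [Mon 18:00, Tue 16:00] → before → no.
onboarding [Tue 11:00, Thu 22:00] → overlaps → counts.
reindex [Tue 16:00, Fri 01:00] → overlaps → counts.
snapshot [Wed 12:00, Fri 10:00] → contains → no.
sync_call [Thu 12:00, Sat 00:00] → contains → no.
Total: 3.

3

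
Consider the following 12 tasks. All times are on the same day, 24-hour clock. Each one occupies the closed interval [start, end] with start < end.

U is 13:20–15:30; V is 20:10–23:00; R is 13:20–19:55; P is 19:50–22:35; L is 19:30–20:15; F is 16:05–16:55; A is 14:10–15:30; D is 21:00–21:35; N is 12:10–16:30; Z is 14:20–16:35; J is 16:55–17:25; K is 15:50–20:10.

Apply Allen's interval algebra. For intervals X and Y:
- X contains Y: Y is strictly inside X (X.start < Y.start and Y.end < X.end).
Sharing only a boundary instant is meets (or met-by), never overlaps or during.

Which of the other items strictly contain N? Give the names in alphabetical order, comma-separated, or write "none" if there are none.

Target N = [12:10, 16:30].
A [14:10, 15:30] → during → no.
D [21:00, 21:35] → after → no.
F [16:05, 16:55] → overlapped-by → no.
J [16:55, 17:25] → after → no.
K [15:50, 20:10] → overlapped-by → no.
L [19:30, 20:15] → after → no.
P [19:50, 22:35] → after → no.
R [13:20, 19:55] → overlapped-by → no.
U [13:20, 15:30] → during → no.
V [20:10, 23:00] → after → no.
Z [14:20, 16:35] → overlapped-by → no.
Result: none.

none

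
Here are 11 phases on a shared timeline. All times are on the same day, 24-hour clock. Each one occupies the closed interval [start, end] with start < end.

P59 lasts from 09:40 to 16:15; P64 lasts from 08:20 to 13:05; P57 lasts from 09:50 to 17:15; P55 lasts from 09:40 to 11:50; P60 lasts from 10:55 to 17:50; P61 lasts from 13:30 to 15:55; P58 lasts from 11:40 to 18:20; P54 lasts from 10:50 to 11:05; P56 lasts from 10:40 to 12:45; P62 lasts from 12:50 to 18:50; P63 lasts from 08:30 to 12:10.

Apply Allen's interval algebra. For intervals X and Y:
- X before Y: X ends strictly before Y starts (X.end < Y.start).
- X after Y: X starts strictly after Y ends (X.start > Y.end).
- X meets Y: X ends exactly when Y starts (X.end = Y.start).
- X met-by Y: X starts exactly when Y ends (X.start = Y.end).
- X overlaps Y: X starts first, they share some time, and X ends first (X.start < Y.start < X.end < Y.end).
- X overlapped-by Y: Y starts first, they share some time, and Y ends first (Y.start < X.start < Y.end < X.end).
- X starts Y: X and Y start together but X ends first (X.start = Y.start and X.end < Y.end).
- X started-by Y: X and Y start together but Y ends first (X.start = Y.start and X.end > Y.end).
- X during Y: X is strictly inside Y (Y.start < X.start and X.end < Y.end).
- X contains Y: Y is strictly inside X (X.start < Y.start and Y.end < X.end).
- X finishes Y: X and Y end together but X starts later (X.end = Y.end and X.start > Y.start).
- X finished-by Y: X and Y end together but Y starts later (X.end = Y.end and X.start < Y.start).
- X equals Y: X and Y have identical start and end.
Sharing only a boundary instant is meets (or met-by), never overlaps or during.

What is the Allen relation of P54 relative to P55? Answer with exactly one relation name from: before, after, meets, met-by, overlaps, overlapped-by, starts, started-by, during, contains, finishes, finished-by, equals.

during

P54 = [10:50, 11:05]; P55 = [09:40, 11:50].
Compare endpoints: P54.start > P55.start, P54.start < P55.end, P54.end > P55.start, P54.end < P55.end.
That pattern is 'during'.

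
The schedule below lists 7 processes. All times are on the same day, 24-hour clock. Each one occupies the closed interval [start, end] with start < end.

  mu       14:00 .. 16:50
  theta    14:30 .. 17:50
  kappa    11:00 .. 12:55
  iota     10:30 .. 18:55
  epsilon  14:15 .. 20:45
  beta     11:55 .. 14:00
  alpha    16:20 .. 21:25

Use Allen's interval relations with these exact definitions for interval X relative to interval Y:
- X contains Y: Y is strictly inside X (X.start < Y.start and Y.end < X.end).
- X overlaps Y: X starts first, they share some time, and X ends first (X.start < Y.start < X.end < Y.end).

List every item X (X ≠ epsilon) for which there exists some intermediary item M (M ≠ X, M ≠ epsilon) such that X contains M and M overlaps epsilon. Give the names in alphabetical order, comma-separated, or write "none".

iota

Target epsilon = [14:15, 20:45].
Intermediaries M with M overlaps epsilon: iota, mu.
Via iota — items with X contains iota: none.
Via mu — items with X contains mu: iota.
Union: iota.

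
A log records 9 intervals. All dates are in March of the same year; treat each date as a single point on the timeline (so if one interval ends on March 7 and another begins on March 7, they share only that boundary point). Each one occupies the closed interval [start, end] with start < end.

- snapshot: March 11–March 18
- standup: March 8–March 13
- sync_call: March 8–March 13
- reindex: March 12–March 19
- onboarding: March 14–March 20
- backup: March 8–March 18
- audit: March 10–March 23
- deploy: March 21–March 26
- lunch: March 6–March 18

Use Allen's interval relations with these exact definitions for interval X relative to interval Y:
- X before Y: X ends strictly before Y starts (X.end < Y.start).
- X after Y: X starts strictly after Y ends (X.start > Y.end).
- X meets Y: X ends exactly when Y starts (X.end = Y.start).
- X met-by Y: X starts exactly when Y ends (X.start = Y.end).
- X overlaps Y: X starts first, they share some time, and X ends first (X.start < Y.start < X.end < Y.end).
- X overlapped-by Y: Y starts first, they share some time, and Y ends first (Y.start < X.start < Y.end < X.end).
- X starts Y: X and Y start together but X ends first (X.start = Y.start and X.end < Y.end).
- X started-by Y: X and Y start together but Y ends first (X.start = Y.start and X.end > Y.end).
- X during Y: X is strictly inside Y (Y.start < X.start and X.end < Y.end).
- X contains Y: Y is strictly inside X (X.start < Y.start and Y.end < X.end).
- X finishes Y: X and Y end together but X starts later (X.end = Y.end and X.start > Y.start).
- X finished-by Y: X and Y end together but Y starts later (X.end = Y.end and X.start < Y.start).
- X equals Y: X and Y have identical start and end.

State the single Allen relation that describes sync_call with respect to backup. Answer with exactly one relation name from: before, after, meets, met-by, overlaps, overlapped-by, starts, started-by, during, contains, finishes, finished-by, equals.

sync_call = [March 8, March 13]; backup = [March 8, March 18].
Compare endpoints: sync_call.start = backup.start, sync_call.start < backup.end, sync_call.end > backup.start, sync_call.end < backup.end.
That pattern is 'starts'.

starts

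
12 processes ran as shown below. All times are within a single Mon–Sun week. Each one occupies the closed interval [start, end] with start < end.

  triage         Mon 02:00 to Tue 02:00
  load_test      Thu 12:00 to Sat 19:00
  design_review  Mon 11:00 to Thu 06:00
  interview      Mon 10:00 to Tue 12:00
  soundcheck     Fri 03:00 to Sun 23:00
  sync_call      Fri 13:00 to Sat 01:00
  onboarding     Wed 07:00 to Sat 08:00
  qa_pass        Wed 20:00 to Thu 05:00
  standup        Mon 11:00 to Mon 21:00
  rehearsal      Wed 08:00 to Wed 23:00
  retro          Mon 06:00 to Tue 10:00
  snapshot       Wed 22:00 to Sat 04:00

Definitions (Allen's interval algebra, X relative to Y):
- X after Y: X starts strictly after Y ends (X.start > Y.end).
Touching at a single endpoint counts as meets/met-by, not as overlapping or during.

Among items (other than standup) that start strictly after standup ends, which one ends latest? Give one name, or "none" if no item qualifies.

soundcheck

Target standup = [Mon 11:00, Mon 21:00].
design_review [Mon 11:00, Thu 06:00] → started-by → excluded.
interview [Mon 10:00, Tue 12:00] → contains → excluded.
load_test [Thu 12:00, Sat 19:00] → after → candidate.
onboarding [Wed 07:00, Sat 08:00] → after → candidate.
qa_pass [Wed 20:00, Thu 05:00] → after → candidate.
rehearsal [Wed 08:00, Wed 23:00] → after → candidate.
retro [Mon 06:00, Tue 10:00] → contains → excluded.
snapshot [Wed 22:00, Sat 04:00] → after → candidate.
soundcheck [Fri 03:00, Sun 23:00] → after → candidate.
sync_call [Fri 13:00, Sat 01:00] → after → candidate.
triage [Mon 02:00, Tue 02:00] → contains → excluded.
Among candidates, latest end is Sun 23:00 → soundcheck.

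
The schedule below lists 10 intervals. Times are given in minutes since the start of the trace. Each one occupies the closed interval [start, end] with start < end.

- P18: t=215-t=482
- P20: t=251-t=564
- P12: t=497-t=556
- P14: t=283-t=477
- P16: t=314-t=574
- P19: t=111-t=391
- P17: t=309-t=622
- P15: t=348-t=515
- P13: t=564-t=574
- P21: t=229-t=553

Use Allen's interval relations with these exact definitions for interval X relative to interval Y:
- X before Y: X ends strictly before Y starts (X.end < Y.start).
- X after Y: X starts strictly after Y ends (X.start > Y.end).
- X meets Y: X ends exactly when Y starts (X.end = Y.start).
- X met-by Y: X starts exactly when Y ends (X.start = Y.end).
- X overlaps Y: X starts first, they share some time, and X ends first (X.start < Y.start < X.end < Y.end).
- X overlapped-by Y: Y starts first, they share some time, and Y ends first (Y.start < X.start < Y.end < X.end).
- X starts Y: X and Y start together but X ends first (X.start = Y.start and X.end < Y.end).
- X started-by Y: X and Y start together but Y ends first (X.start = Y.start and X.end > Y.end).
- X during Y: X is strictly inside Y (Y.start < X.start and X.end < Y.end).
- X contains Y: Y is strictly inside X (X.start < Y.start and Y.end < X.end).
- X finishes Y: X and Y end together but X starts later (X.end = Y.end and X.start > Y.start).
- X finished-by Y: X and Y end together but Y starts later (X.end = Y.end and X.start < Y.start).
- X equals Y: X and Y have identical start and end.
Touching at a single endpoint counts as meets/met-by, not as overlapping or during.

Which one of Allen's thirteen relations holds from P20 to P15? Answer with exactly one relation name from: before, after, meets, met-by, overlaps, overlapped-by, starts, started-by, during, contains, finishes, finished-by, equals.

contains

P20 = [t=251, t=564]; P15 = [t=348, t=515].
Compare endpoints: P20.start < P15.start, P20.start < P15.end, P20.end > P15.start, P20.end > P15.end.
That pattern is 'contains'.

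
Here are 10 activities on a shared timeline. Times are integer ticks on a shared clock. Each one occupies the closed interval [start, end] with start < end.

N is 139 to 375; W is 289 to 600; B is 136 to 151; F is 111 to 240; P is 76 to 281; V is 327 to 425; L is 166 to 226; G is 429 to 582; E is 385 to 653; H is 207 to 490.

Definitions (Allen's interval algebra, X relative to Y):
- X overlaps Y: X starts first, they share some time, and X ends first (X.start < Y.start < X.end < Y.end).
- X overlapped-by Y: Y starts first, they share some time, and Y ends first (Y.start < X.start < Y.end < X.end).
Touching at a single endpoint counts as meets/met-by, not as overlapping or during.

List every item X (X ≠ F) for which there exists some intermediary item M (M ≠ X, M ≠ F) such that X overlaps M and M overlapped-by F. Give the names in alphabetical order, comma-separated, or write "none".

Target F = [111, 240].
Intermediaries M with M overlapped-by F: H, N.
Via H — items with X overlaps H: L, N, P.
Via N — items with X overlaps N: B, P.
Union: B, L, N, P.

B, L, N, P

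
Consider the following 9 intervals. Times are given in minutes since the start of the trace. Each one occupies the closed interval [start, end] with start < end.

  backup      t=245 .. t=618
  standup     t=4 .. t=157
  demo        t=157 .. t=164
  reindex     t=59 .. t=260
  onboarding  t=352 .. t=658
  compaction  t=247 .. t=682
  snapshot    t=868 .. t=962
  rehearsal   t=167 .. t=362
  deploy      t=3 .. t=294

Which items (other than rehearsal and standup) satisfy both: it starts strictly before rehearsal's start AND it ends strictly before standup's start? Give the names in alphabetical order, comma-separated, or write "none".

none

Conditions: its start is strictly before rehearsal's start (X.start < t=167) AND its end is strictly before standup's start (X.end < t=4).
backup: start t=245 < t=167? ✗; end t=618 < t=4? ✗ → no.
compaction: start t=247 < t=167? ✗; end t=682 < t=4? ✗ → no.
demo: start t=157 < t=167? ✓; end t=164 < t=4? ✗ → no.
deploy: start t=3 < t=167? ✓; end t=294 < t=4? ✗ → no.
onboarding: start t=352 < t=167? ✗; end t=658 < t=4? ✗ → no.
reindex: start t=59 < t=167? ✓; end t=260 < t=4? ✗ → no.
snapshot: start t=868 < t=167? ✗; end t=962 < t=4? ✗ → no.
Result: none.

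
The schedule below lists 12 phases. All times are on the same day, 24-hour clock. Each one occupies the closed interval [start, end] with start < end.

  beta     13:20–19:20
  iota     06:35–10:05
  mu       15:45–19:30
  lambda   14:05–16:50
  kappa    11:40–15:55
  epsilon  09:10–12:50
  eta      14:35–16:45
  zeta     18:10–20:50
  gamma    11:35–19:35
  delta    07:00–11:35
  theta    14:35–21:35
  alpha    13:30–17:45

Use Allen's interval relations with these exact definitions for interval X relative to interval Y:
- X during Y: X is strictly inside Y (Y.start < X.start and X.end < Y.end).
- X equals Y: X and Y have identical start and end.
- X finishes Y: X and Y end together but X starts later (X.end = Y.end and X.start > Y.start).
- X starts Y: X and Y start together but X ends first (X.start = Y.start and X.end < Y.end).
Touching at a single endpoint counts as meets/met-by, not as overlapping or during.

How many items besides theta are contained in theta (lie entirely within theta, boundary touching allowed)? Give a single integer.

Target theta = [14:35, 21:35].
alpha [13:30, 17:45] → overlaps → no.
beta [13:20, 19:20] → overlaps → no.
delta [07:00, 11:35] → before → no.
epsilon [09:10, 12:50] → before → no.
eta [14:35, 16:45] → starts → counts.
gamma [11:35, 19:35] → overlaps → no.
iota [06:35, 10:05] → before → no.
kappa [11:40, 15:55] → overlaps → no.
lambda [14:05, 16:50] → overlaps → no.
mu [15:45, 19:30] → during → counts.
zeta [18:10, 20:50] → during → counts.
Total: 3.

3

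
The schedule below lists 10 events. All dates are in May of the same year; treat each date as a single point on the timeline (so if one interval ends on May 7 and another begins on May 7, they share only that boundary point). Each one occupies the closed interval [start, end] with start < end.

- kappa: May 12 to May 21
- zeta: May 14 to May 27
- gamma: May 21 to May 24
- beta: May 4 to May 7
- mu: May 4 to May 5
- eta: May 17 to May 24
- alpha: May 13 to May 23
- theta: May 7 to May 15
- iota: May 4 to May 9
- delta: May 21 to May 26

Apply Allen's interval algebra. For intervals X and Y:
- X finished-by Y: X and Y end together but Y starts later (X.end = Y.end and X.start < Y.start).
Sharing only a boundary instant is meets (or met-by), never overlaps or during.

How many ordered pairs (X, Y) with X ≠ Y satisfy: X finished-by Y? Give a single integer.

1

Checking all 90 ordered pairs for relation 'finished-by'; matching pairs in alphabetical order:
(eta, gamma): eta finished-by gamma ✓
Count: 1.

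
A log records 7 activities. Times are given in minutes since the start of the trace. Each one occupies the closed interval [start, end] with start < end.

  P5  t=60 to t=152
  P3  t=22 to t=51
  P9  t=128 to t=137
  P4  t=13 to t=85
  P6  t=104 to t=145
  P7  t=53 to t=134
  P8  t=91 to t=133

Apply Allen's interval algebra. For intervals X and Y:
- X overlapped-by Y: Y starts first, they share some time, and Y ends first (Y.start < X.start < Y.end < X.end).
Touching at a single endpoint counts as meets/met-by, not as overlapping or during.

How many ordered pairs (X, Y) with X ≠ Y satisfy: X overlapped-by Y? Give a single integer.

7

Checking all 42 ordered pairs for relation 'overlapped-by'; matching pairs in alphabetical order:
(P5, P4): P5 overlapped-by P4 ✓
(P5, P7): P5 overlapped-by P7 ✓
(P6, P7): P6 overlapped-by P7 ✓
(P6, P8): P6 overlapped-by P8 ✓
(P7, P4): P7 overlapped-by P4 ✓
(P9, P7): P9 overlapped-by P7 ✓
(P9, P8): P9 overlapped-by P8 ✓
Count: 7.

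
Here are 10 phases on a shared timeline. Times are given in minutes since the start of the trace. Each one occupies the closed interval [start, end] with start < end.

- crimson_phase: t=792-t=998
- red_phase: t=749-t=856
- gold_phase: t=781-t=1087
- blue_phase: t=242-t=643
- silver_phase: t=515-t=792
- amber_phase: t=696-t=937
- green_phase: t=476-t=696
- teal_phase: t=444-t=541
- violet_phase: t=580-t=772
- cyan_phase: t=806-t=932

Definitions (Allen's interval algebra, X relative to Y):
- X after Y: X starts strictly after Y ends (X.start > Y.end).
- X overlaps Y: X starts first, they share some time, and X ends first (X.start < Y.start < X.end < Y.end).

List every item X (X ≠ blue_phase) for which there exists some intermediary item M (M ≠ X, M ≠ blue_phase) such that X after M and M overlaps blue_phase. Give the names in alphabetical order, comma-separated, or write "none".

Target blue_phase = [t=242, t=643].
Intermediaries M with M overlaps blue_phase: none.
Union: none.

none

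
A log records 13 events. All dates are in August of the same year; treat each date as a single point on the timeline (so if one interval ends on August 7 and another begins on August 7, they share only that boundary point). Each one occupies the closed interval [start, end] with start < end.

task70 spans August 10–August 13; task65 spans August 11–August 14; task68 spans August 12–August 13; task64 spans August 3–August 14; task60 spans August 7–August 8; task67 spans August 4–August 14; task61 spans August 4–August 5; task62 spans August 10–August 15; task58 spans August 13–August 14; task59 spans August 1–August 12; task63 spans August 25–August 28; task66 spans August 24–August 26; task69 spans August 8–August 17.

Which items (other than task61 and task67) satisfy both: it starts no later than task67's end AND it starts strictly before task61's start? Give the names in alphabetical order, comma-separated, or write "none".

Conditions: its start is no later than task67's end (X.start <= August 14) AND its start is strictly before task61's start (X.start < August 4).
task58: start August 13 <= August 14? ✓; start August 13 < August 4? ✗ → no.
task59: start August 1 <= August 14? ✓; start August 1 < August 4? ✓ → yes.
task60: start August 7 <= August 14? ✓; start August 7 < August 4? ✗ → no.
task62: start August 10 <= August 14? ✓; start August 10 < August 4? ✗ → no.
task63: start August 25 <= August 14? ✗; start August 25 < August 4? ✗ → no.
task64: start August 3 <= August 14? ✓; start August 3 < August 4? ✓ → yes.
task65: start August 11 <= August 14? ✓; start August 11 < August 4? ✗ → no.
task66: start August 24 <= August 14? ✗; start August 24 < August 4? ✗ → no.
task68: start August 12 <= August 14? ✓; start August 12 < August 4? ✗ → no.
task69: start August 8 <= August 14? ✓; start August 8 < August 4? ✗ → no.
task70: start August 10 <= August 14? ✓; start August 10 < August 4? ✗ → no.
Result: task59, task64.

task59, task64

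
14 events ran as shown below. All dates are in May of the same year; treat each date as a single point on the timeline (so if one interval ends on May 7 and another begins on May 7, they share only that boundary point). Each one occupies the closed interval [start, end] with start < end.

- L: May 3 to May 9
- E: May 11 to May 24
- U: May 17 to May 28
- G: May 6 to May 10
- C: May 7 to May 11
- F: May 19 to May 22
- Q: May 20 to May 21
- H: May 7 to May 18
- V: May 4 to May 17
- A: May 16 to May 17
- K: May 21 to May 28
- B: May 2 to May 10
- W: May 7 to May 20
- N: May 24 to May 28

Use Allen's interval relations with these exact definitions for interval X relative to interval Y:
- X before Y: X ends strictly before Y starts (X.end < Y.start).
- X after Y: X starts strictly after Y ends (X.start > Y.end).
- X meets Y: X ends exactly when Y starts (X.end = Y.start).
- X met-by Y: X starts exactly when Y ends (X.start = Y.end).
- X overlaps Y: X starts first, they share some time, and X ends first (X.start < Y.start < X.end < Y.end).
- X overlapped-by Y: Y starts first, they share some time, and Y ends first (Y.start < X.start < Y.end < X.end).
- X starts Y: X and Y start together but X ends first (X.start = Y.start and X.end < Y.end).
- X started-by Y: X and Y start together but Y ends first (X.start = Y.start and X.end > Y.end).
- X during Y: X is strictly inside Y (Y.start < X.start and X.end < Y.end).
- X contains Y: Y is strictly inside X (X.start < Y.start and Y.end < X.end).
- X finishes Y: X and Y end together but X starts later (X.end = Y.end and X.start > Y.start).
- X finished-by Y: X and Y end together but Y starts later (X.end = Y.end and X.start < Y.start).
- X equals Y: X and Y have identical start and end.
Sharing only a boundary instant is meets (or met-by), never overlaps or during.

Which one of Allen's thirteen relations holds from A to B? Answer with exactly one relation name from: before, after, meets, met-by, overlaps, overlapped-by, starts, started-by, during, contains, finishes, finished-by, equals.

A = [May 16, May 17]; B = [May 2, May 10].
Compare endpoints: A.start > B.start, A.start > B.end, A.end > B.start, A.end > B.end.
That pattern is 'after'.

after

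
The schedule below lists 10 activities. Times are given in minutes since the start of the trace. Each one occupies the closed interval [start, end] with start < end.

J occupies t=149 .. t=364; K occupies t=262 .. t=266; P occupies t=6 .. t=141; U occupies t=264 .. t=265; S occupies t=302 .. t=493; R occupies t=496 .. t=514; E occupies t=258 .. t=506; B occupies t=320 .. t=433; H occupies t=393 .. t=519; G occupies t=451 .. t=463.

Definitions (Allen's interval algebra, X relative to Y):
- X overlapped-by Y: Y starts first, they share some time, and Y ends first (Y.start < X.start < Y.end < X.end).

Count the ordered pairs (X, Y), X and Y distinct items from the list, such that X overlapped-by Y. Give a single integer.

Checking all 90 ordered pairs for relation 'overlapped-by'; matching pairs in alphabetical order:
(B, J): B overlapped-by J ✓
(E, J): E overlapped-by J ✓
(H, B): H overlapped-by B ✓
(H, E): H overlapped-by E ✓
(H, S): H overlapped-by S ✓
(R, E): R overlapped-by E ✓
(S, J): S overlapped-by J ✓
Count: 7.

7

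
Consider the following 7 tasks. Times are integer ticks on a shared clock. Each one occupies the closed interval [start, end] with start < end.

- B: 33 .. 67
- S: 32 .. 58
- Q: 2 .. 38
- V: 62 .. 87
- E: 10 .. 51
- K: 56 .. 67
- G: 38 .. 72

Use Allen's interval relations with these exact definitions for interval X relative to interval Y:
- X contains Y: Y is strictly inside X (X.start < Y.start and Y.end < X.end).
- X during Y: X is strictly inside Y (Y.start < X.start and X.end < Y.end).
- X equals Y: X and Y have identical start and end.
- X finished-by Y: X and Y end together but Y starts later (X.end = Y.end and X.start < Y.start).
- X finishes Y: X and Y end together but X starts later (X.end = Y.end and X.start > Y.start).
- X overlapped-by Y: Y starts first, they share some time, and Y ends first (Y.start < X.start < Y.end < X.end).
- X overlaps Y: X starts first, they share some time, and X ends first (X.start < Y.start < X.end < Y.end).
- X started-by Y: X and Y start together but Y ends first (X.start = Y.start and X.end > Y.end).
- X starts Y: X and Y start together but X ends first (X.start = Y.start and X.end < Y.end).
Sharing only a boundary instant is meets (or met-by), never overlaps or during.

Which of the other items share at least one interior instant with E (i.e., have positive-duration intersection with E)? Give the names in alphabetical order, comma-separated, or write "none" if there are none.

B, G, Q, S

Target E = [10, 51].
B [33, 67] → overlapped-by → yes.
G [38, 72] → overlapped-by → yes.
K [56, 67] → after → no.
Q [2, 38] → overlaps → yes.
S [32, 58] → overlapped-by → yes.
V [62, 87] → after → no.
Result: B, G, Q, S.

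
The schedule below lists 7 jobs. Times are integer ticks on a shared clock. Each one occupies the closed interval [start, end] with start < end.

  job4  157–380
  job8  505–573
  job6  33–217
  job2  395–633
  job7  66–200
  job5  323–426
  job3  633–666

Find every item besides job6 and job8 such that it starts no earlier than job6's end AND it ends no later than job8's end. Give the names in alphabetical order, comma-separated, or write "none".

job5

Conditions: its start is no earlier than job6's end (X.start >= 217) AND its end is no later than job8's end (X.end <= 573).
job2: start 395 >= 217? ✓; end 633 <= 573? ✗ → no.
job3: start 633 >= 217? ✓; end 666 <= 573? ✗ → no.
job4: start 157 >= 217? ✗; end 380 <= 573? ✓ → no.
job5: start 323 >= 217? ✓; end 426 <= 573? ✓ → yes.
job7: start 66 >= 217? ✗; end 200 <= 573? ✓ → no.
Result: job5.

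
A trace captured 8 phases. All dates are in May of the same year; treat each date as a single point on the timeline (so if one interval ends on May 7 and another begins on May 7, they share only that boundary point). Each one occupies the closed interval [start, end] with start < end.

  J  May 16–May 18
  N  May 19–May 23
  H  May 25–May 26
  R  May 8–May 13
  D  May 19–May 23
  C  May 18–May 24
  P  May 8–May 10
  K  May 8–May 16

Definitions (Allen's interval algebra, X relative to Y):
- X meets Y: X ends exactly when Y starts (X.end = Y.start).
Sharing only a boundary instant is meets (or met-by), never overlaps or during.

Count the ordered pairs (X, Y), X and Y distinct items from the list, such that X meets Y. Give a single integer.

Checking all 56 ordered pairs for relation 'meets'; matching pairs in alphabetical order:
(J, C): J meets C ✓
(K, J): K meets J ✓
Count: 2.

2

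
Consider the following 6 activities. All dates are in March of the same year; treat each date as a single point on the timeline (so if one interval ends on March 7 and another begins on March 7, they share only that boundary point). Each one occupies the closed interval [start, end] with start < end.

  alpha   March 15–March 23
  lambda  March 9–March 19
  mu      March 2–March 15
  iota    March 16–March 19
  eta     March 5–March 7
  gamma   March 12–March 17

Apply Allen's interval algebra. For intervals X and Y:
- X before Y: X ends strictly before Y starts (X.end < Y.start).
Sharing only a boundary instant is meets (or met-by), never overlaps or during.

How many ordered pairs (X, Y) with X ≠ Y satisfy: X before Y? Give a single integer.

Checking all 30 ordered pairs for relation 'before'; matching pairs in alphabetical order:
(eta, alpha): eta before alpha ✓
(eta, gamma): eta before gamma ✓
(eta, iota): eta before iota ✓
(eta, lambda): eta before lambda ✓
(mu, iota): mu before iota ✓
Count: 5.

5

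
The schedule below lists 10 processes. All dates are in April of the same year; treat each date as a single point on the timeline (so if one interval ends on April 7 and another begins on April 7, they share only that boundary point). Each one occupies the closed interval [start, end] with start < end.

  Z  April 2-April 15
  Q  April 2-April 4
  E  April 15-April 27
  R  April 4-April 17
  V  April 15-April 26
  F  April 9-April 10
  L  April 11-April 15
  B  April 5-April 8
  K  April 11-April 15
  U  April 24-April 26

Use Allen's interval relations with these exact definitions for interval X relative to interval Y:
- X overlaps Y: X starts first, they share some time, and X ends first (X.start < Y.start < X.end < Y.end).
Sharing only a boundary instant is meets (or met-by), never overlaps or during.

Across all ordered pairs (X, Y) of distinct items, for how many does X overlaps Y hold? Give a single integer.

Checking all 90 ordered pairs for relation 'overlaps'; matching pairs in alphabetical order:
(R, E): R overlaps E ✓
(R, V): R overlaps V ✓
(Z, R): Z overlaps R ✓
Count: 3.

3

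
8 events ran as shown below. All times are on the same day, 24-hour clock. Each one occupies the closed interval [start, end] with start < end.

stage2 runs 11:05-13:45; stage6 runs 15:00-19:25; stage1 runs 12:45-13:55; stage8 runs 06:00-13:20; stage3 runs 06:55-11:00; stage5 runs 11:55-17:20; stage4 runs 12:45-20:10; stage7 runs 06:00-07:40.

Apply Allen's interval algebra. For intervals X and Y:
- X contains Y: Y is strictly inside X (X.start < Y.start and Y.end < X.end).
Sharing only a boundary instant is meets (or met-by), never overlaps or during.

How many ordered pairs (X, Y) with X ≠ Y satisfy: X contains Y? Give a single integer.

Checking all 56 ordered pairs for relation 'contains'; matching pairs in alphabetical order:
(stage4, stage6): stage4 contains stage6 ✓
(stage5, stage1): stage5 contains stage1 ✓
(stage8, stage3): stage8 contains stage3 ✓
Count: 3.

3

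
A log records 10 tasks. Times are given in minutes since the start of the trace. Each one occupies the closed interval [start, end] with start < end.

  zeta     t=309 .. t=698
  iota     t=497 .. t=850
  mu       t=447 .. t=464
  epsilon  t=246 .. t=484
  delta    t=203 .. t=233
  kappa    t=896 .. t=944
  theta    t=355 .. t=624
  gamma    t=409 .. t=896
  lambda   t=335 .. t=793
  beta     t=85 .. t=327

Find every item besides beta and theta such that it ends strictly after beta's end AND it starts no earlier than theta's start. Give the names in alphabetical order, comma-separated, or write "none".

Conditions: its end is strictly after beta's end (X.end > t=327) AND its start is no earlier than theta's start (X.start >= t=355).
delta: end t=233 > t=327? ✗; start t=203 >= t=355? ✗ → no.
epsilon: end t=484 > t=327? ✓; start t=246 >= t=355? ✗ → no.
gamma: end t=896 > t=327? ✓; start t=409 >= t=355? ✓ → yes.
iota: end t=850 > t=327? ✓; start t=497 >= t=355? ✓ → yes.
kappa: end t=944 > t=327? ✓; start t=896 >= t=355? ✓ → yes.
lambda: end t=793 > t=327? ✓; start t=335 >= t=355? ✗ → no.
mu: end t=464 > t=327? ✓; start t=447 >= t=355? ✓ → yes.
zeta: end t=698 > t=327? ✓; start t=309 >= t=355? ✗ → no.
Result: gamma, iota, kappa, mu.

gamma, iota, kappa, mu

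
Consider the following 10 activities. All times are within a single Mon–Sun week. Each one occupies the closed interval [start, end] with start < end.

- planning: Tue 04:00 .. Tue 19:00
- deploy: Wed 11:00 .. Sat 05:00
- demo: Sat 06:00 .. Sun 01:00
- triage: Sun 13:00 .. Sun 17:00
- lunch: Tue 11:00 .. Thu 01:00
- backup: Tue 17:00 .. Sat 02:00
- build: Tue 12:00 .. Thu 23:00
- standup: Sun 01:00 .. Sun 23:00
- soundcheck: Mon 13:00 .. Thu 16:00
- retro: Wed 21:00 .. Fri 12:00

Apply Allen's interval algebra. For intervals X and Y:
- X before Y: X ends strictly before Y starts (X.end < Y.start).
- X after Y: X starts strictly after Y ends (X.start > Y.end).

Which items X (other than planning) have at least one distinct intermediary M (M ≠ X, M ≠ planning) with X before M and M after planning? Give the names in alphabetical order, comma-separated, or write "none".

Target planning = [Tue 04:00, Tue 19:00].
Intermediaries M with M after planning: demo, deploy, retro, standup, triage.
Via demo — items with X before demo: backup, build, deploy, lunch, retro, soundcheck.
Via deploy — items with X before deploy: none.
Via retro — items with X before retro: none.
Via standup — items with X before standup: backup, build, deploy, lunch, retro, soundcheck.
Via triage — items with X before triage: backup, build, demo, deploy, lunch, retro, soundcheck.
Union: backup, build, demo, deploy, lunch, retro, soundcheck.

backup, build, demo, deploy, lunch, retro, soundcheck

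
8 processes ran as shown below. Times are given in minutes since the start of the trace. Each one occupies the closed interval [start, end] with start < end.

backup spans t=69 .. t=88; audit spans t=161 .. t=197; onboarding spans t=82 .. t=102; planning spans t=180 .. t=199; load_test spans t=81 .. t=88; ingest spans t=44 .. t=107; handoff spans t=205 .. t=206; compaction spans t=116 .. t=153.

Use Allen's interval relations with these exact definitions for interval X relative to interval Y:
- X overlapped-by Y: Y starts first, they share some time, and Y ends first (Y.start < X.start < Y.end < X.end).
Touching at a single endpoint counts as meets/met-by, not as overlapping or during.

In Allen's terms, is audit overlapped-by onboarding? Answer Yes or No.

audit = [t=161, t=197], onboarding = [t=82, t=102].
Actual relation of audit to onboarding: after.
Asked whether 'overlapped-by' holds → No.

No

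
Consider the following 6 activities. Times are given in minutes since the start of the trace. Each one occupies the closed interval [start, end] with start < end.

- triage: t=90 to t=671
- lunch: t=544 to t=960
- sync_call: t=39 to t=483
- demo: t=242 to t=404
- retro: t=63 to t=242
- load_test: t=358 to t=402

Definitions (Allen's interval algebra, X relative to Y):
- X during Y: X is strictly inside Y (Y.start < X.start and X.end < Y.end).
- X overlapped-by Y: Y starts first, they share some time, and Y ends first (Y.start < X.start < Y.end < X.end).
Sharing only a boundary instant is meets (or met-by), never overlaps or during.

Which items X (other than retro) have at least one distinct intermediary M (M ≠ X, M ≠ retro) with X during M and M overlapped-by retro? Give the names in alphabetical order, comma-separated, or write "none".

Target retro = [t=63, t=242].
Intermediaries M with M overlapped-by retro: triage.
Via triage — items with X during triage: demo, load_test.
Union: demo, load_test.

demo, load_test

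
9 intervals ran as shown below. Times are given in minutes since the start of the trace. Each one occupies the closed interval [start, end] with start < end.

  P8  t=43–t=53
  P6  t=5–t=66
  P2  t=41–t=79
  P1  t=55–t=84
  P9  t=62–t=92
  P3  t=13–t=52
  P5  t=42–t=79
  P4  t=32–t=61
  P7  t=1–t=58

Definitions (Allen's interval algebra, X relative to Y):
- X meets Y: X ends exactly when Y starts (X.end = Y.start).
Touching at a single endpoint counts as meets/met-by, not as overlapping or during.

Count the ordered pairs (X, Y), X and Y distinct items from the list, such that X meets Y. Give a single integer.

0

Checking all 72 ordered pairs for relation 'meets'; matching pairs in alphabetical order:
No pair satisfies it.
Count: 0.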